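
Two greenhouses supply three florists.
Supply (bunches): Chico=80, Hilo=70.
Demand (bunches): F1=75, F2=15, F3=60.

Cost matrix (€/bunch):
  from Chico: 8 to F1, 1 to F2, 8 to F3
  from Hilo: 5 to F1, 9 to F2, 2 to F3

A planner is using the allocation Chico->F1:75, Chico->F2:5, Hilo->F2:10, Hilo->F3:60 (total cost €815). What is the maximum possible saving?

110

Current plan cost = 75·8 + 5·1 + 10·9 + 60·2 = €815.
Optimal plan:
  Chico->F1: 65 × €8 = €520
  Chico->F2: 15 × €1 = €15
  Hilo->F1: 10 × €5 = €50
  Hilo->F3: 60 × €2 = €120
Optimal cost = €705.
Saving = 815 − 705 = €110.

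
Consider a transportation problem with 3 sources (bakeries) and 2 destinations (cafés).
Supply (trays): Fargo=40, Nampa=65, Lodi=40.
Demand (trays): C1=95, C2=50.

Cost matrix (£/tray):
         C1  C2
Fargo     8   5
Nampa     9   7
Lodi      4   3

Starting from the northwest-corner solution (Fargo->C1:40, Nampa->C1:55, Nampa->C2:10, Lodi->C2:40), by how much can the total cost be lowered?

80

Current plan cost = 40·8 + 55·9 + 10·7 + 40·3 = £1005.
Optimal plan:
  Fargo→C2: 40 × £5 = £200
  Nampa→C1: 55 × £9 = £495
  Nampa→C2: 10 × £7 = £70
  Lodi→C1: 40 × £4 = £160
Optimal cost = £925.
Saving = 1005 − 925 = £80.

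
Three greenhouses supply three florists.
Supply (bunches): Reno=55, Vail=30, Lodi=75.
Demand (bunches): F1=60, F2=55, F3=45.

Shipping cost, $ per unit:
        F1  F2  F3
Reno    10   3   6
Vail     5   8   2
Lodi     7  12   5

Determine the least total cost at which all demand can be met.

A cheapest plan:
  Reno to F2: 55 × $3 = $165
  Vail to F3: 30 × $2 = $60
  Lodi to F1: 60 × $7 = $420
  Lodi to F3: 15 × $5 = $75
Total = 165 + 60 + 420 + 75 = $720.
(Supply check: Reno ships 55; Vail ships 30; Lodi ships 75.)

720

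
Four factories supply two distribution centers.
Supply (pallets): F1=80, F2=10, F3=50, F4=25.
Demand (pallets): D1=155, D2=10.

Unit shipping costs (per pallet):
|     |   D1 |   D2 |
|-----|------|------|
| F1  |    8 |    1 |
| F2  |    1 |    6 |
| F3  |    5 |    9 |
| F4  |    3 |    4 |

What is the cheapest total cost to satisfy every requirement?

One minimum-cost allocation:
  F1→D1: 70 × 8 = 560
  F1→D2: 10 × 1 = 10
  F2→D1: 10 × 1 = 10
  F3→D1: 50 × 5 = 250
  F4→D1: 25 × 3 = 75
Total = 560 + 10 + 10 + 250 + 75 = 905.
(Supply check: F1 ships 80; F2 ships 10; F3 ships 50; F4 ships 25.)

905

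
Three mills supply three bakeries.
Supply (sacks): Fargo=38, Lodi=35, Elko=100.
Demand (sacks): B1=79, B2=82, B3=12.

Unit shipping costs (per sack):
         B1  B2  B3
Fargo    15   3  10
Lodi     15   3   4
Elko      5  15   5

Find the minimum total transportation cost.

One minimum-cost allocation:
  Fargo->B2: 38 × 3 = 114
  Lodi->B2: 35 × 3 = 105
  Elko->B1: 79 × 5 = 395
  Elko->B2: 9 × 15 = 135
  Elko->B3: 12 × 5 = 60
Total = 114 + 105 + 395 + 135 + 60 = 809.

809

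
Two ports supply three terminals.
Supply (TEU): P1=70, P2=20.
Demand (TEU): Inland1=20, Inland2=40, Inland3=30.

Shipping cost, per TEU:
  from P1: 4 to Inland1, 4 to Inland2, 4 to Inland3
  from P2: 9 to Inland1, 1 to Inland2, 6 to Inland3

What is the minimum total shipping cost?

An optimal shipping plan:
  P1→Inland1: 20 × 4 = 80
  P1→Inland2: 20 × 4 = 80
  P1→Inland3: 30 × 4 = 120
  P2→Inland2: 20 × 1 = 20
Total = 80 + 80 + 120 + 20 = 300.

300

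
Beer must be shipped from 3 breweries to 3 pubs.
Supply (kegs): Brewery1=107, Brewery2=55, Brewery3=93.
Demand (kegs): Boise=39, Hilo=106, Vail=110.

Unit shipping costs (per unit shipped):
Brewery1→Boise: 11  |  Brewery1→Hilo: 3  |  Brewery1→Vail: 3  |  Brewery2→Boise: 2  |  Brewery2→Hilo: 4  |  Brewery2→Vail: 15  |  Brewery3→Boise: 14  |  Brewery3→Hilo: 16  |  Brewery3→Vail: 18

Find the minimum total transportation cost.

One minimum-cost allocation:
  Brewery1 to Vail: 107 × 3 = 321
  Brewery2 to Hilo: 55 × 4 = 220
  Brewery3 to Boise: 39 × 14 = 546
  Brewery3 to Hilo: 51 × 16 = 816
  Brewery3 to Vail: 3 × 18 = 54
Total = 321 + 220 + 546 + 816 + 54 = 1957.

1957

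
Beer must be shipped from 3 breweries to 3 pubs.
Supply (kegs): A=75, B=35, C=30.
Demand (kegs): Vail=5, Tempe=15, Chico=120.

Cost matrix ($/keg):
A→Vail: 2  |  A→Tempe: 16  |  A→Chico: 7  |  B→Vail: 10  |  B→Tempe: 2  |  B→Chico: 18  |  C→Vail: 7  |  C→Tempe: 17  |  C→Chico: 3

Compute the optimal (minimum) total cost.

965

Optimal allocation:
  A->Chico: 75 × $7 = $525
  B->Vail: 5 × $10 = $50
  B->Tempe: 15 × $2 = $30
  B->Chico: 15 × $18 = $270
  C->Chico: 30 × $3 = $90
Total = 525 + 50 + 30 + 270 + 90 = $965.
(Supply check: A ships 75; B ships 35; C ships 30.)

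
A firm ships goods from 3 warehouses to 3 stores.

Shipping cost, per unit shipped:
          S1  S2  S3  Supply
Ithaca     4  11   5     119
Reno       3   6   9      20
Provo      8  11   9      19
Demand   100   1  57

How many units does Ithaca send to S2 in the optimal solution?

0

Optimal shipments:
  Ithaca→S1: 62 × 4 = 248
  Ithaca→S3: 57 × 5 = 285
  Reno→S1: 19 × 3 = 57
  Reno→S2: 1 × 6 = 6
  Provo→S1: 19 × 8 = 152
Total cost = 748.
The route Ithaca→S2 is not used.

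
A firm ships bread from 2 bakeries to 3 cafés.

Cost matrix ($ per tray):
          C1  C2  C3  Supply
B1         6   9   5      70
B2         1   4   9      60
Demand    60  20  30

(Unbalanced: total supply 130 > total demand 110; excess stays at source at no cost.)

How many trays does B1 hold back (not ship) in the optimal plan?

An optimal plan:
  B1 to C1: 20 × $6 = $120
  B1 to C3: 30 × $5 = $150
  B2 to C1: 40 × $1 = $40
  B2 to C2: 20 × $4 = $80
Total cost = $390.
B1 ships 50 of its 70, leaving 20.

20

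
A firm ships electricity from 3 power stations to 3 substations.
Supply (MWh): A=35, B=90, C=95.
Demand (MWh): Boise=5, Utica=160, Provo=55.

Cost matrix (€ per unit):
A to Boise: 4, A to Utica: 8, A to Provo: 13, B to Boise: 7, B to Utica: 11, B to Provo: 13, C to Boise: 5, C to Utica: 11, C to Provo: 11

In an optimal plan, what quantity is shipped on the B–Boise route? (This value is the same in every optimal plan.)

0

The minimum-cost plan:
  A→Utica: 35 × €8 = €280
  B→Utica: 90 × €11 = €990
  C→Boise: 5 × €5 = €25
  C→Utica: 35 × €11 = €385
  C→Provo: 55 × €11 = €605
Total cost = €2285.
The route B→Boise is not used.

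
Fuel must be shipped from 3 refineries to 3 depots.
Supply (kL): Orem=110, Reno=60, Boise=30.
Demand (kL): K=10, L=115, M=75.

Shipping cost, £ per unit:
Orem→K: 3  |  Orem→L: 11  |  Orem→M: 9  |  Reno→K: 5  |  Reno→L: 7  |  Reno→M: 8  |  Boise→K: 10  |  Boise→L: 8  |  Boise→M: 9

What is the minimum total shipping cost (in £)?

An optimal shipping plan:
  Orem to K: 10 × £3 = £30
  Orem to L: 25 × £11 = £275
  Orem to M: 75 × £9 = £675
  Reno to L: 60 × £7 = £420
  Boise to L: 30 × £8 = £240
Total = 30 + 275 + 675 + 420 + 240 = £1640.
(Supply check: Orem ships 110; Reno ships 60; Boise ships 30.)

1640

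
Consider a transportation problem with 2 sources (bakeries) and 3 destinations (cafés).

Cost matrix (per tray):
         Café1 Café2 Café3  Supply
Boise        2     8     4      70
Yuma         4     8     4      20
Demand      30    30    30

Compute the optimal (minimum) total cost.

One minimum-cost allocation:
  Boise->Café1: 30 × 2 = 60
  Boise->Café2: 30 × 8 = 240
  Boise->Café3: 10 × 4 = 40
  Yuma->Café3: 20 × 4 = 80
Total = 60 + 240 + 40 + 80 = 420.

420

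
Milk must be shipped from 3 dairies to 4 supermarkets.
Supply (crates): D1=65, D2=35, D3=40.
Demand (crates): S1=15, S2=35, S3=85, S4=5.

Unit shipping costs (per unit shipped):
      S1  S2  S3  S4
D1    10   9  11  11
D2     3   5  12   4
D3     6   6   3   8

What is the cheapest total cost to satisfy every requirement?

935

An optimal shipping plan:
  D1 to S2: 20 crates
  D1 to S3: 45 crates
  D2 to S1: 15 crates
  D2 to S2: 15 crates
  D2 to S4: 5 crates
  D3 to S3: 40 crates
Total cost = 935.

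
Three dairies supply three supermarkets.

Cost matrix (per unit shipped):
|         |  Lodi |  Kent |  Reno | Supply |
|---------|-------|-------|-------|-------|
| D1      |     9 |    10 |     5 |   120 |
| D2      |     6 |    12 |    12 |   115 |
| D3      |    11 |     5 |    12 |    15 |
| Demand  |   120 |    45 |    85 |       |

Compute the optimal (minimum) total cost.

1535

Optimal allocation:
  D1 to Lodi: 5 × 9 = 45
  D1 to Kent: 30 × 10 = 300
  D1 to Reno: 85 × 5 = 425
  D2 to Lodi: 115 × 6 = 690
  D3 to Kent: 15 × 5 = 75
Total = 45 + 300 + 425 + 690 + 75 = 1535.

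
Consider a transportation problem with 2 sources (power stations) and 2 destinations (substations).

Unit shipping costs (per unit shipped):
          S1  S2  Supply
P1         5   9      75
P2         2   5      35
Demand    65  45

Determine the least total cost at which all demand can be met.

Optimal allocation:
  P1→S1: 65 MWh
  P1→S2: 10 MWh
  P2→S2: 35 MWh
Total cost = 590.
(Supply check: P1 ships 75; P2 ships 35.)

590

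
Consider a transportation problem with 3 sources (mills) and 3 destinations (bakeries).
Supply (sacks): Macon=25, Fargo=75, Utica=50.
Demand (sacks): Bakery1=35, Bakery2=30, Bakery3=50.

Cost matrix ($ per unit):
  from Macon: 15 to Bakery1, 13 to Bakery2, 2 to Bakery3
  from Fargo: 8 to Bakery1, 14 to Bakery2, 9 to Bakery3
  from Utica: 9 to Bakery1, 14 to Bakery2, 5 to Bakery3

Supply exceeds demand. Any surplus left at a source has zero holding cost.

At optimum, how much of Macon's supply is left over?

An optimal plan:
  Macon to Bakery3: 25 × $2 = $50
  Fargo to Bakery1: 35 × $8 = $280
  Fargo to Bakery2: 30 × $14 = $420
  Utica to Bakery3: 25 × $5 = $125
Total cost = $875.
Macon ships 25 of its 25, leaving 0.

0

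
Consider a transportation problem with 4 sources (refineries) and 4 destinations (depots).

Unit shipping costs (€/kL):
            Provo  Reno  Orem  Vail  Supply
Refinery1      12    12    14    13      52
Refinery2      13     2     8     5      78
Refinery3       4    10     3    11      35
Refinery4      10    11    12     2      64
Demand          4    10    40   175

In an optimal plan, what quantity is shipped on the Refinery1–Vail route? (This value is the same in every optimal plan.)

Optimal shipments:
  Refinery1→Provo: 4 × €12 = €48
  Refinery1→Orem: 5 × €14 = €70
  Refinery1→Vail: 43 × €13 = €559
  Refinery2→Reno: 10 × €2 = €20
  Refinery2→Vail: 68 × €5 = €340
  Refinery3→Orem: 35 × €3 = €105
  Refinery4→Vail: 64 × €2 = €128
Total cost = €1270.
So Refinery1→Vail carries 43 kL.

43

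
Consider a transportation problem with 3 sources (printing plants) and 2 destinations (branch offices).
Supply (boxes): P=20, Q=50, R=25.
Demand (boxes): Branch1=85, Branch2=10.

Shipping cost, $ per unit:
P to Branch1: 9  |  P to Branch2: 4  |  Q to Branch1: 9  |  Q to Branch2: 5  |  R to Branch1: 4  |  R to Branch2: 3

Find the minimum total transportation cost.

680

One minimum-cost allocation:
  P to Branch1: 10 boxes
  P to Branch2: 10 boxes
  Q to Branch1: 50 boxes
  R to Branch1: 25 boxes
Total cost = $680.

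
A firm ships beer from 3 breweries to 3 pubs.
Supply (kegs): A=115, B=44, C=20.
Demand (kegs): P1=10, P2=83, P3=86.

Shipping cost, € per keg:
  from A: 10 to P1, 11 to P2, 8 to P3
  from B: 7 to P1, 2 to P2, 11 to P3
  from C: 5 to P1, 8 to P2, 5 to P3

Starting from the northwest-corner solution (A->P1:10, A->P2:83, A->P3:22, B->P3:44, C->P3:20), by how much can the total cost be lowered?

Current plan cost = 10·10 + 83·11 + 22·8 + 44·11 + 20·5 = €1773.
Optimal plan:
  A–P2: 29 kegs
  A–P3: 86 kegs
  B–P2: 44 kegs
  C–P1: 10 kegs
  C–P2: 10 kegs
Optimal cost = €1225.
Saving = 1773 − 1225 = €548.

548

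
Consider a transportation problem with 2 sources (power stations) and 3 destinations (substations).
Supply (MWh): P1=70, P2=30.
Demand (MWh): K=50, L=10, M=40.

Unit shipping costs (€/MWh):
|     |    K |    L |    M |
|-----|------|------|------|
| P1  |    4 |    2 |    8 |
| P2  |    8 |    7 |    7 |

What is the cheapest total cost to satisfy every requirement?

510

An optimal shipping plan:
  P1→K: 50 × €4 = €200
  P1→L: 10 × €2 = €20
  P1→M: 10 × €8 = €80
  P2→M: 30 × €7 = €210
Total = 200 + 20 + 80 + 210 = €510.
(Supply check: P1 ships 70; P2 ships 30.)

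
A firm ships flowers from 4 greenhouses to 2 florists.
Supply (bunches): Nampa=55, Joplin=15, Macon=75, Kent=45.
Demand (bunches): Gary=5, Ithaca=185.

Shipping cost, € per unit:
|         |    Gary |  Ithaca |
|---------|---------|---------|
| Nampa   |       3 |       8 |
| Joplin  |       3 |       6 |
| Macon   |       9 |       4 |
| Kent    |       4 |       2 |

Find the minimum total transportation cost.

895

A cheapest plan:
  Nampa→Gary: 5 × €3 = €15
  Nampa→Ithaca: 50 × €8 = €400
  Joplin→Ithaca: 15 × €6 = €90
  Macon→Ithaca: 75 × €4 = €300
  Kent→Ithaca: 45 × €2 = €90
Total = 15 + 400 + 90 + 300 + 90 = €895.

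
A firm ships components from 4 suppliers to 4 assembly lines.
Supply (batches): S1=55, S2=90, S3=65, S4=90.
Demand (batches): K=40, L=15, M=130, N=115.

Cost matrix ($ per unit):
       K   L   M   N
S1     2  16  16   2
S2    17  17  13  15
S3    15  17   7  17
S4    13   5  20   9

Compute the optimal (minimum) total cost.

One minimum-cost allocation:
  S1->K: 40 × $2 = $80
  S1->N: 15 × $2 = $30
  S2->M: 65 × $13 = $845
  S2->N: 25 × $15 = $375
  S3->M: 65 × $7 = $455
  S4->L: 15 × $5 = $75
  S4->N: 75 × $9 = $675
Total = 80 + 30 + 845 + 375 + 455 + 75 + 675 = $2535.

2535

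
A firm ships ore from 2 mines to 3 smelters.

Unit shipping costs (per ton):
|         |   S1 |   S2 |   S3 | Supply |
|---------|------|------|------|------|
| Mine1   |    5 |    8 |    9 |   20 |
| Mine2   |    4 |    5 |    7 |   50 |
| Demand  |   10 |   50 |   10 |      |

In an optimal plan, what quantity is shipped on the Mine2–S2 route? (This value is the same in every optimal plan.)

50

Optimal shipments:
  Mine1 to S1: 10 × 5 = 50
  Mine1 to S3: 10 × 9 = 90
  Mine2 to S2: 50 × 5 = 250
Total cost = 390.
So Mine2→S2 carries 50 tons.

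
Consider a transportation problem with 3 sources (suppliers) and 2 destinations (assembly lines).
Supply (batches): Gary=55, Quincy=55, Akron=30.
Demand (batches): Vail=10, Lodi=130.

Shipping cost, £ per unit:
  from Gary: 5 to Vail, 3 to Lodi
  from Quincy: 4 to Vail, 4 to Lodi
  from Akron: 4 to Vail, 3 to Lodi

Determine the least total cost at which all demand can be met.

A cheapest plan:
  Gary→Lodi: 55 × £3 = £165
  Quincy→Vail: 10 × £4 = £40
  Quincy→Lodi: 45 × £4 = £180
  Akron→Lodi: 30 × £3 = £90
Total = 165 + 40 + 180 + 90 = £475.
(Supply check: Gary ships 55; Quincy ships 55; Akron ships 30.)

475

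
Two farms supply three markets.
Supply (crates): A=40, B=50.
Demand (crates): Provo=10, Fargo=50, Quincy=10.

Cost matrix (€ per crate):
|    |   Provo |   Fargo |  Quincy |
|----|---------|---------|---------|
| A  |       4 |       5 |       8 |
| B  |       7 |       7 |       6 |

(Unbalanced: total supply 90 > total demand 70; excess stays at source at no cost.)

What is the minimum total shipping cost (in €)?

One minimum-cost allocation:
  A–Provo: 10 × €4 = €40
  A–Fargo: 30 × €5 = €150
  B–Fargo: 20 × €7 = €140
  B–Quincy: 10 × €6 = €60
Total = 40 + 150 + 140 + 60 = €390.

390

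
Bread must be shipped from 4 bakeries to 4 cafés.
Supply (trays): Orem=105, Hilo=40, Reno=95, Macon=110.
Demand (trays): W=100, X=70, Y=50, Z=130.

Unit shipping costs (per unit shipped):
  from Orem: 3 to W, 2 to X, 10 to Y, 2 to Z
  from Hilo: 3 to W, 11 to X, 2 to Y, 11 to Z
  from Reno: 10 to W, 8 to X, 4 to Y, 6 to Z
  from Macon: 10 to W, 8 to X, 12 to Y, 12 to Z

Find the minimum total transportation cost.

1780

An optimal shipping plan:
  Orem to W: 20 × 3 = 60
  Orem to Z: 85 × 2 = 170
  Hilo to W: 40 × 3 = 120
  Reno to Y: 50 × 4 = 200
  Reno to Z: 45 × 6 = 270
  Macon to W: 40 × 10 = 400
  Macon to X: 70 × 8 = 560
Total = 60 + 170 + 120 + 200 + 270 + 400 + 560 = 1780.
(Supply check: Orem ships 105; Hilo ships 40; Reno ships 95; Macon ships 110.)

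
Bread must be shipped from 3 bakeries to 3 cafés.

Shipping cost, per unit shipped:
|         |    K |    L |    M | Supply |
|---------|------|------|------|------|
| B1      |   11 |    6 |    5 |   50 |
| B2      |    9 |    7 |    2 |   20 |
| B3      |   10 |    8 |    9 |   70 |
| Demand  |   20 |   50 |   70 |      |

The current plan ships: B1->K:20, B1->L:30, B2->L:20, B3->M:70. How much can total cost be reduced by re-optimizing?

280

Current plan cost = 20·11 + 30·6 + 20·7 + 70·9 = 1170.
Optimal plan:
  B1->M: 50 × 5 = 250
  B2->M: 20 × 2 = 40
  B3->K: 20 × 10 = 200
  B3->L: 50 × 8 = 400
Optimal cost = 890.
Saving = 1170 − 890 = 280.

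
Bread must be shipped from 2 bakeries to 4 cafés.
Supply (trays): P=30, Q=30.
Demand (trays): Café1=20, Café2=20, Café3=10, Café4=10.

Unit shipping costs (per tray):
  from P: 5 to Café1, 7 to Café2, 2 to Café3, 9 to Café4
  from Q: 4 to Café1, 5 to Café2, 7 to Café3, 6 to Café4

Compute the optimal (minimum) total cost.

A cheapest plan:
  P→Café1: 20 × 5 = 100
  P→Café3: 10 × 2 = 20
  Q→Café2: 20 × 5 = 100
  Q→Café4: 10 × 6 = 60
Total = 100 + 20 + 100 + 60 = 280.

280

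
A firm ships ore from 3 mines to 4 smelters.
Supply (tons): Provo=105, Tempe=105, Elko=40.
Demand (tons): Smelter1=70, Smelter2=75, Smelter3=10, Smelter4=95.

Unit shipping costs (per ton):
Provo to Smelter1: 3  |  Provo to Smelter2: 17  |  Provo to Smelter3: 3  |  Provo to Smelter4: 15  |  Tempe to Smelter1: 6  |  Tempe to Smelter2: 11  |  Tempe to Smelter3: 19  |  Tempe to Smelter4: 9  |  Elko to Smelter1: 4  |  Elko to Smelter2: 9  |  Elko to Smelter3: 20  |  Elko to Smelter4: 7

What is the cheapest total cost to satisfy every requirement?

A cheapest plan:
  Provo to Smelter1: 70 × 3 = 210
  Provo to Smelter2: 25 × 17 = 425
  Provo to Smelter3: 10 × 3 = 30
  Tempe to Smelter2: 50 × 11 = 550
  Tempe to Smelter4: 55 × 9 = 495
  Elko to Smelter4: 40 × 7 = 280
Total = 210 + 425 + 30 + 550 + 495 + 280 = 1990.

1990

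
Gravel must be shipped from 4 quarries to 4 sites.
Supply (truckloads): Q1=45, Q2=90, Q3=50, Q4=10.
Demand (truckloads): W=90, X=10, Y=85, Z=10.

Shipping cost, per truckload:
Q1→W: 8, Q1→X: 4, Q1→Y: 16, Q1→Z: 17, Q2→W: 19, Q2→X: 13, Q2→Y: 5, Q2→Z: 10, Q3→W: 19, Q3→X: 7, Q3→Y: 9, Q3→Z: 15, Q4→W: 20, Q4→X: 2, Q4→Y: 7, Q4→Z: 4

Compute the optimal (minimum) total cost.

1750

Optimal allocation:
  Q1 to W: 45 truckloads
  Q2 to W: 5 truckloads
  Q2 to Y: 85 truckloads
  Q3 to W: 40 truckloads
  Q3 to X: 10 truckloads
  Q4 to Z: 10 truckloads
Total cost = 1750.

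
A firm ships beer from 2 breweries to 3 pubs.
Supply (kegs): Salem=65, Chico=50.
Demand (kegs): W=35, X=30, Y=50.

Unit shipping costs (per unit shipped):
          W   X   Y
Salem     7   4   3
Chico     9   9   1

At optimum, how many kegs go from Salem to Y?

0

The minimum-cost plan:
  Salem->W: 35 × 7 = 245
  Salem->X: 30 × 4 = 120
  Chico->Y: 50 × 1 = 50
Total cost = 415.
The route Salem→Y is not used.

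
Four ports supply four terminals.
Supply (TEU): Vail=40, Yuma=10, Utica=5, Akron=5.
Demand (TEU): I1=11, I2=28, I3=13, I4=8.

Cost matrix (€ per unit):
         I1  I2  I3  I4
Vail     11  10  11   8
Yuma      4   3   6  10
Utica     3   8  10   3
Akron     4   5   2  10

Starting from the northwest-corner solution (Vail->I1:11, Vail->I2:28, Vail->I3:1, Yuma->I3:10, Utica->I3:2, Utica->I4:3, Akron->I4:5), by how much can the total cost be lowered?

98

Current plan cost = 11·11 + 28·10 + 1·11 + 10·6 + 2·10 + 3·3 + 5·10 = €551.
Optimal plan:
  Vail–I1: 6 × €11 = €66
  Vail–I2: 18 × €10 = €180
  Vail–I3: 8 × €11 = €88
  Vail–I4: 8 × €8 = €64
  Yuma–I2: 10 × €3 = €30
  Utica–I1: 5 × €3 = €15
  Akron–I3: 5 × €2 = €10
Optimal cost = €453.
Saving = 551 − 453 = €98.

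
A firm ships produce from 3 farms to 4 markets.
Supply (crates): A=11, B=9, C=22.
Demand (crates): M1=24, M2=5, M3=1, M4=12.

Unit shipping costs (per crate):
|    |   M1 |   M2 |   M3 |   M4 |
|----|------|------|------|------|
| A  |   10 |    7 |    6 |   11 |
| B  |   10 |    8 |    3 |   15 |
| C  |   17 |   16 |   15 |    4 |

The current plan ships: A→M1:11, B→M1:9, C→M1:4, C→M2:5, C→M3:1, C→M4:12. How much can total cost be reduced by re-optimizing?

Current plan cost = 11·10 + 9·10 + 4·17 + 5·16 + 1·15 + 12·4 = 411.
Optimal plan:
  A–M1: 6 × 10 = 60
  A–M2: 5 × 7 = 35
  B–M1: 8 × 10 = 80
  B–M3: 1 × 3 = 3
  C–M1: 10 × 17 = 170
  C–M4: 12 × 4 = 48
Optimal cost = 396.
Saving = 411 − 396 = 15.

15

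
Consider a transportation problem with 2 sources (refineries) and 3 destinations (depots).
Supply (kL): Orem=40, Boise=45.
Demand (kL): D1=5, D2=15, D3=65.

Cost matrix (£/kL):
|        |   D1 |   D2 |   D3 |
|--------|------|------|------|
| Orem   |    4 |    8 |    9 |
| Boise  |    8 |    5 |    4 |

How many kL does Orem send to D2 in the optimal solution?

15

Optimal shipments:
  Orem->D1: 5 × £4 = £20
  Orem->D2: 15 × £8 = £120
  Orem->D3: 20 × £9 = £180
  Boise->D3: 45 × £4 = £180
Total cost = £500.
So Orem→D2 carries 15 kL.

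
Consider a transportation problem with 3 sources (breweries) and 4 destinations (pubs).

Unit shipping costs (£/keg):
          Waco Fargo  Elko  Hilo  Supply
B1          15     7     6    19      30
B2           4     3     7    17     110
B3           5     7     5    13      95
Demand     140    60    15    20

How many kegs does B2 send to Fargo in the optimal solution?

Optimal shipments:
  B1–Fargo: 15 × £7 = £105
  B1–Elko: 15 × £6 = £90
  B2–Waco: 65 × £4 = £260
  B2–Fargo: 45 × £3 = £135
  B3–Waco: 75 × £5 = £375
  B3–Hilo: 20 × £13 = £260
Total cost = £1225.
So B2→Fargo carries 45 kegs.

45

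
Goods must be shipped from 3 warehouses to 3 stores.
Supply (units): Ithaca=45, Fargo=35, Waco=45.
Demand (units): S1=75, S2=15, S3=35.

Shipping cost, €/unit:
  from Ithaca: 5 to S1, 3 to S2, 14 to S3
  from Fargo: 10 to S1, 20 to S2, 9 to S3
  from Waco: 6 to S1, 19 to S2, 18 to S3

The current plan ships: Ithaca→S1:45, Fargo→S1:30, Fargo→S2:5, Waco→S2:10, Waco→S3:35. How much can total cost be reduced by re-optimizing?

Current plan cost = 45·5 + 30·10 + 5·20 + 10·19 + 35·18 = €1445.
Optimal plan:
  Ithaca→S1: 30 × €5 = €150
  Ithaca→S2: 15 × €3 = €45
  Fargo→S3: 35 × €9 = €315
  Waco→S1: 45 × €6 = €270
Optimal cost = €780.
Saving = 1445 − 780 = €665.

665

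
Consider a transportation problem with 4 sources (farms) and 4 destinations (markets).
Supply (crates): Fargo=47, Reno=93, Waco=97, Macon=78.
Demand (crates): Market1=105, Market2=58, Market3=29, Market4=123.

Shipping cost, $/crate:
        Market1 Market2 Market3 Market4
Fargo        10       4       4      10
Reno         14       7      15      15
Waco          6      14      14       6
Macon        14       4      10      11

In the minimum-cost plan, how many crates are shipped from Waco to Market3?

0

Solving gives:
  Fargo–Market3: 29 crates
  Fargo–Market4: 18 crates
  Reno–Market1: 35 crates
  Reno–Market2: 58 crates
  Waco–Market1: 70 crates
  Waco–Market4: 27 crates
  Macon–Market4: 78 crates
Total cost = $2632.
The route Waco→Market3 is not used.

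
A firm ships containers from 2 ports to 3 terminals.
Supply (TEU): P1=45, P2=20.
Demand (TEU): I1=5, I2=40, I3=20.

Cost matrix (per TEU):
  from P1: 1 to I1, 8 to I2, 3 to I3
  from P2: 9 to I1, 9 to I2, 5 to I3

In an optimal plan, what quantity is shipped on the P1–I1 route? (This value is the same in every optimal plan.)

Solving gives:
  P1->I1: 5 TEU
  P1->I2: 20 TEU
  P1->I3: 20 TEU
  P2->I2: 20 TEU
Total cost = 405.
So P1→I1 carries 5 TEU.

5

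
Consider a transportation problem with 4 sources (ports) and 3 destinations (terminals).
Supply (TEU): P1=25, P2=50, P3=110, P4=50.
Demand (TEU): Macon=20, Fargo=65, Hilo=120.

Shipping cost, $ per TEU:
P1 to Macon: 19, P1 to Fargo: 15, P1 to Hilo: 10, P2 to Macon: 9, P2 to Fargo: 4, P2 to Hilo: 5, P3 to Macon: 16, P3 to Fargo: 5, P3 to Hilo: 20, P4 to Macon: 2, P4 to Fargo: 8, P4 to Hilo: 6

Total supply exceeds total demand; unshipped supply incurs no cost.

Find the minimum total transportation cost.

Optimal allocation:
  P1 to Hilo: 25 TEU
  P2 to Hilo: 50 TEU
  P3 to Fargo: 65 TEU
  P3 to Hilo: 15 TEU
  P4 to Macon: 20 TEU
  P4 to Hilo: 30 TEU
Total cost = $1345.

1345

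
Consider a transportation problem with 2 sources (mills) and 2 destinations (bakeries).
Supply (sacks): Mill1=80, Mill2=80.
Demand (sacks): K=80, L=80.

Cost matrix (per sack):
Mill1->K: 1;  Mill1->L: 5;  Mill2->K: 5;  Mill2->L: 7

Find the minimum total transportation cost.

An optimal shipping plan:
  Mill1–K: 80 × 1 = 80
  Mill2–L: 80 × 7 = 560
Total = 80 + 560 = 640.

640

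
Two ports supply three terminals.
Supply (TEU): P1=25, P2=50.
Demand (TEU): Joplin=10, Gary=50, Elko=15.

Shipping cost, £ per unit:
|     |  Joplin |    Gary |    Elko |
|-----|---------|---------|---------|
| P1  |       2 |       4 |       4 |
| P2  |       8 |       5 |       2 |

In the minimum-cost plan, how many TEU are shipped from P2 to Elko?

The minimum-cost plan:
  P1→Joplin: 10 × £2 = £20
  P1→Gary: 15 × £4 = £60
  P2→Gary: 35 × £5 = £175
  P2→Elko: 15 × £2 = £30
Total cost = £285.
So P2→Elko carries 15 TEU.

15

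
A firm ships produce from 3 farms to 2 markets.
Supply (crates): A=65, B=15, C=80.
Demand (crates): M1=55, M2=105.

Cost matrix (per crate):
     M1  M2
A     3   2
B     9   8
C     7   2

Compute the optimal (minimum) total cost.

465

Optimal allocation:
  A to M1: 55 × 3 = 165
  A to M2: 10 × 2 = 20
  B to M2: 15 × 8 = 120
  C to M2: 80 × 2 = 160
Total = 165 + 20 + 120 + 160 = 465.
(Supply check: A ships 65; B ships 15; C ships 80.)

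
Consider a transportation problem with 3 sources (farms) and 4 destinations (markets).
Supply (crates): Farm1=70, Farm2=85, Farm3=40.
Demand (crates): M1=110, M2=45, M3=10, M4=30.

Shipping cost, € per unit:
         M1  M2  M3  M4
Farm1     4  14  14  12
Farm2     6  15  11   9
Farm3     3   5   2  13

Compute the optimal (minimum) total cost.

1175

Optimal allocation:
  Farm1→M1: 70 crates
  Farm2→M1: 40 crates
  Farm2→M2: 5 crates
  Farm2→M3: 10 crates
  Farm2→M4: 30 crates
  Farm3→M2: 40 crates
Total cost = €1175.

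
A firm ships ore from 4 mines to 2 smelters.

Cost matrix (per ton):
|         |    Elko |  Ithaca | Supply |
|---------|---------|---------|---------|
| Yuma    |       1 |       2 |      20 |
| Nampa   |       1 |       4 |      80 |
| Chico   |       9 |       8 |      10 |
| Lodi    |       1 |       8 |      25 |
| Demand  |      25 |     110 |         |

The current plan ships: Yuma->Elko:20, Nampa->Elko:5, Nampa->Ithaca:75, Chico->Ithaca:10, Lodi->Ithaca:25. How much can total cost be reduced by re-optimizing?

Current plan cost = 20·1 + 5·1 + 75·4 + 10·8 + 25·8 = 605.
Optimal plan:
  Yuma->Ithaca: 20 × 2 = 40
  Nampa->Ithaca: 80 × 4 = 320
  Chico->Ithaca: 10 × 8 = 80
  Lodi->Elko: 25 × 1 = 25
Optimal cost = 465.
Saving = 605 − 465 = 140.

140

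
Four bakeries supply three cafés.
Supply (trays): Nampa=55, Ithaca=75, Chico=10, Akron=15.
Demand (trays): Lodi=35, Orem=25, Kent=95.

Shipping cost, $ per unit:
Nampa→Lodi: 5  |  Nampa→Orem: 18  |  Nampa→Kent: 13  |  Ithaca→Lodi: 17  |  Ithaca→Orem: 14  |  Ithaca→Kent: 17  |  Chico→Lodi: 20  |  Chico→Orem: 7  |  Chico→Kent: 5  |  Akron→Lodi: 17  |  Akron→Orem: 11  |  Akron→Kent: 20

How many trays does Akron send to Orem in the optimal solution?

Optimal shipments:
  Nampa->Lodi: 35 × $5 = $175
  Nampa->Kent: 20 × $13 = $260
  Ithaca->Orem: 10 × $14 = $140
  Ithaca->Kent: 65 × $17 = $1105
  Chico->Kent: 10 × $5 = $50
  Akron->Orem: 15 × $11 = $165
Total cost = $1895.
So Akron→Orem carries 15 trays.

15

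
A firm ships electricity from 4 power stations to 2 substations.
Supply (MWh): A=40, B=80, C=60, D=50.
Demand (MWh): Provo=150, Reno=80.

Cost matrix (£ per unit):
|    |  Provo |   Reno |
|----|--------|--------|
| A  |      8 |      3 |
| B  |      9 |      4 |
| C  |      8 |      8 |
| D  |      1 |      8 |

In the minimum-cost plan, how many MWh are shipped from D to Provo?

50

The minimum-cost plan:
  A to Provo: 40 × £8 = £320
  B to Reno: 80 × £4 = £320
  C to Provo: 60 × £8 = £480
  D to Provo: 50 × £1 = £50
Total cost = £1170.
So D→Provo carries 50 MWh.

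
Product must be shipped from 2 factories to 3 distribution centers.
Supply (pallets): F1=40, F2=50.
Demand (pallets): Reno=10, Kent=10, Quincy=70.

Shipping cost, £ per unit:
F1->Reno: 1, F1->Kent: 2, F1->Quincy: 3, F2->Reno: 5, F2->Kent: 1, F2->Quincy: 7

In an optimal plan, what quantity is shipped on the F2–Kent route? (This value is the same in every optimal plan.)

The minimum-cost plan:
  F1->Reno: 10 × £1 = £10
  F1->Quincy: 30 × £3 = £90
  F2->Kent: 10 × £1 = £10
  F2->Quincy: 40 × £7 = £280
Total cost = £390.
So F2→Kent carries 10 pallets.

10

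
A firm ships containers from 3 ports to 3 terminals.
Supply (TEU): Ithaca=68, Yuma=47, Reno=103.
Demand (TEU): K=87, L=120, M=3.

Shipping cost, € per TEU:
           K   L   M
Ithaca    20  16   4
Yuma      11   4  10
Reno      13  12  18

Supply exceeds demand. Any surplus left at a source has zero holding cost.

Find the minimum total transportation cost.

An optimal shipping plan:
  Ithaca to L: 57 × €16 = €912
  Ithaca to M: 3 × €4 = €12
  Yuma to L: 47 × €4 = €188
  Reno to K: 87 × €13 = €1131
  Reno to L: 16 × €12 = €192
Total = 912 + 12 + 188 + 1131 + 192 = €2435.

2435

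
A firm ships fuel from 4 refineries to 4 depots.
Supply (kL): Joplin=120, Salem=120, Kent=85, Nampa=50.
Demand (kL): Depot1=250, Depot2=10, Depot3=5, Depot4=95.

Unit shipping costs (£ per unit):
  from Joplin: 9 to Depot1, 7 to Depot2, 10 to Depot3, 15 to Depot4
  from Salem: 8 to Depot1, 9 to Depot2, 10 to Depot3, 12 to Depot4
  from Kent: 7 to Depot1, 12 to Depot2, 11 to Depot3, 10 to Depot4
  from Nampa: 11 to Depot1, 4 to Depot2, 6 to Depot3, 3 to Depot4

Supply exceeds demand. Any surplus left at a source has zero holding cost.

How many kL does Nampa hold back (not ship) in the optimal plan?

0

Minimum-cost shipments:
  Joplin–Depot1: 90 kL
  Joplin–Depot2: 10 kL
  Joplin–Depot3: 5 kL
  Salem–Depot1: 120 kL
  Kent–Depot1: 40 kL
  Kent–Depot4: 45 kL
  Nampa–Depot4: 50 kL
Total cost = £2770.
Nampa ships 50 of its 50, leaving 0.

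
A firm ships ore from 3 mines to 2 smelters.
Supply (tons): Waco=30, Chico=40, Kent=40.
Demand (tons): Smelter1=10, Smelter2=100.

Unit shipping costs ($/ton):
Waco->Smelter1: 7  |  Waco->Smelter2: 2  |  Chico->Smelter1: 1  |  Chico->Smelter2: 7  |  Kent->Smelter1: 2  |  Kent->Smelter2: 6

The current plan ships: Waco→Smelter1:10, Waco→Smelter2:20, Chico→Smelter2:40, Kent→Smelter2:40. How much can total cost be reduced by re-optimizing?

Current plan cost = 10·7 + 20·2 + 40·7 + 40·6 = $630.
Optimal plan:
  Waco–Smelter2: 30 × $2 = $60
  Chico–Smelter1: 10 × $1 = $10
  Chico–Smelter2: 30 × $7 = $210
  Kent–Smelter2: 40 × $6 = $240
Optimal cost = $520.
Saving = 630 − 520 = $110.

110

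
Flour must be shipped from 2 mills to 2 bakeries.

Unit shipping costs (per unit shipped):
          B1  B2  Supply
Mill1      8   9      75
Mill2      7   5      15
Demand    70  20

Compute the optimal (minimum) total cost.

680

A cheapest plan:
  Mill1->B1: 70 sacks
  Mill1->B2: 5 sacks
  Mill2->B2: 15 sacks
Total cost = 680.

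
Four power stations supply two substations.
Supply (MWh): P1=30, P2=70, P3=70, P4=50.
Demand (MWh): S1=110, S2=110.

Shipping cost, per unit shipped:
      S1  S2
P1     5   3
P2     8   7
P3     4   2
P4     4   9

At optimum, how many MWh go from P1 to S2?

Solving gives:
  P1->S2: 30 × 3 = 90
  P2->S1: 60 × 8 = 480
  P2->S2: 10 × 7 = 70
  P3->S2: 70 × 2 = 140
  P4->S1: 50 × 4 = 200
Total cost = 980.
So P1→S2 carries 30 MWh.

30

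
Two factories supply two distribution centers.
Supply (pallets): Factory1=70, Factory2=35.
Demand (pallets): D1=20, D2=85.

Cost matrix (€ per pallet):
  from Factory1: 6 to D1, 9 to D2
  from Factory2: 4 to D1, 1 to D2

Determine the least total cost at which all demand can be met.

605

Optimal allocation:
  Factory1->D1: 20 × €6 = €120
  Factory1->D2: 50 × €9 = €450
  Factory2->D2: 35 × €1 = €35
Total = 120 + 450 + 35 = €605.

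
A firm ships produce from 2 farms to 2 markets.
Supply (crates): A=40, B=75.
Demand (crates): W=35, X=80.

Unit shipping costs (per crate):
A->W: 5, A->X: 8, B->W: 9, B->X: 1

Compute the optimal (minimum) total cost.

290

An optimal shipping plan:
  A->W: 35 × 5 = 175
  A->X: 5 × 8 = 40
  B->X: 75 × 1 = 75
Total = 175 + 40 + 75 = 290.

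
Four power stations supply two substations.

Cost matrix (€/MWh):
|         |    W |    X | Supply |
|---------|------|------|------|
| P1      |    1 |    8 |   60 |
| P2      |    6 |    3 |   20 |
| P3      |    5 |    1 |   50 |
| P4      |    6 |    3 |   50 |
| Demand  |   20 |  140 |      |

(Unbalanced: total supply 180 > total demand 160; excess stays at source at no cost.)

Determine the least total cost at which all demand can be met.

An optimal shipping plan:
  P1 to W: 20 MWh
  P1 to X: 20 MWh
  P2 to X: 20 MWh
  P3 to X: 50 MWh
  P4 to X: 50 MWh
Total cost = €440.

440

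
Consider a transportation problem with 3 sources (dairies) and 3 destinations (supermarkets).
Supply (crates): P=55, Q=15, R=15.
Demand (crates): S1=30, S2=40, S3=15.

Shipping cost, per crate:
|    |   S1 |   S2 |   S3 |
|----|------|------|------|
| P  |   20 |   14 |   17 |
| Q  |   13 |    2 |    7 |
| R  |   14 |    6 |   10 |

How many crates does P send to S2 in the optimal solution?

Optimal shipments:
  P->S1: 30 × 20 = 600
  P->S2: 10 × 14 = 140
  P->S3: 15 × 17 = 255
  Q->S2: 15 × 2 = 30
  R->S2: 15 × 6 = 90
Total cost = 1115.
So P→S2 carries 10 crates.

10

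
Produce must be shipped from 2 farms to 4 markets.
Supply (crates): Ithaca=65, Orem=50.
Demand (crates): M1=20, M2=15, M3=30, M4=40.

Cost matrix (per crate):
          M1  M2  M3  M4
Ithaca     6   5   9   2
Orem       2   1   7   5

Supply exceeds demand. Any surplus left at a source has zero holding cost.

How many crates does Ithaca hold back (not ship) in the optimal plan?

An optimal plan:
  Ithaca→M3: 15 × 9 = 135
  Ithaca→M4: 40 × 2 = 80
  Orem→M1: 20 × 2 = 40
  Orem→M2: 15 × 1 = 15
  Orem→M3: 15 × 7 = 105
Total cost = 375.
Ithaca ships 55 of its 65, leaving 10.

10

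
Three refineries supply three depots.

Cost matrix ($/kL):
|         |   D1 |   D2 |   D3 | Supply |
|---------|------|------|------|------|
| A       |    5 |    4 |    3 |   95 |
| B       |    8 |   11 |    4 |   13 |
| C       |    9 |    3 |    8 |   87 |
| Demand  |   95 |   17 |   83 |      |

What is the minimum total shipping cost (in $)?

One minimum-cost allocation:
  A to D1: 25 × $5 = $125
  A to D3: 70 × $3 = $210
  B to D3: 13 × $4 = $52
  C to D1: 70 × $9 = $630
  C to D2: 17 × $3 = $51
Total = 125 + 210 + 52 + 630 + 51 = $1068.
(Supply check: A ships 95; B ships 13; C ships 87.)

1068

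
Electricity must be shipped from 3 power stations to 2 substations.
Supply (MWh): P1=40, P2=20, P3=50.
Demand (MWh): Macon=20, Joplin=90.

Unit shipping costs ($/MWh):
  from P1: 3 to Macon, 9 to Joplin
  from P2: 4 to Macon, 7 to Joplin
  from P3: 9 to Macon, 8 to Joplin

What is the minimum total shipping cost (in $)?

780

Optimal allocation:
  P1–Macon: 20 × $3 = $60
  P1–Joplin: 20 × $9 = $180
  P2–Joplin: 20 × $7 = $140
  P3–Joplin: 50 × $8 = $400
Total = 60 + 180 + 140 + 400 = $780.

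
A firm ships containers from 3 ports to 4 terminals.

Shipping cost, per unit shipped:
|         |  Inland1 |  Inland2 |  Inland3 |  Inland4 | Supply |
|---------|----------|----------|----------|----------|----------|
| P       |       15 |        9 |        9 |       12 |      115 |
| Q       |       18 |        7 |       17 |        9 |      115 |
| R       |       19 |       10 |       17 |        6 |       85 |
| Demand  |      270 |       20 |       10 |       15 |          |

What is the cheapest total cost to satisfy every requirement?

4935

An optimal shipping plan:
  P->Inland1: 105 TEU
  P->Inland3: 10 TEU
  Q->Inland1: 95 TEU
  Q->Inland2: 20 TEU
  R->Inland1: 70 TEU
  R->Inland4: 15 TEU
Total cost = 4935.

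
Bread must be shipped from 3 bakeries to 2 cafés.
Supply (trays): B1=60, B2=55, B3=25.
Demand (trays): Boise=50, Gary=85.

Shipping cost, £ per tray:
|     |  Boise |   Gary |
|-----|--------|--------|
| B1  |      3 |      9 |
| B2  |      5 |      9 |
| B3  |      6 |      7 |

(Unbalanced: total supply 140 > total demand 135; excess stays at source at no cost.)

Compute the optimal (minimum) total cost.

An optimal shipping plan:
  B1→Boise: 50 × £3 = £150
  B1→Gary: 10 × £9 = £90
  B2→Gary: 50 × £9 = £450
  B3→Gary: 25 × £7 = £175
Total = 150 + 90 + 450 + 175 = £865.

865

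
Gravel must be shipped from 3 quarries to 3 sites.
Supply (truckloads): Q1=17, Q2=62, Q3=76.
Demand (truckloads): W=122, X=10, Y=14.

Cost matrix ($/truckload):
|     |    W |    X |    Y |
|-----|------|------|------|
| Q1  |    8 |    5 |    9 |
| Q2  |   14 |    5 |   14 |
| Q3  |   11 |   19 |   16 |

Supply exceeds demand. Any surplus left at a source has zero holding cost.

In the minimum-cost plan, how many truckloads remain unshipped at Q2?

9

An optimal plan:
  Q1→W: 17 × $8 = $136
  Q2→W: 29 × $14 = $406
  Q2→X: 10 × $5 = $50
  Q2→Y: 14 × $14 = $196
  Q3→W: 76 × $11 = $836
Total cost = $1624.
Q2 ships 53 of its 62, leaving 9.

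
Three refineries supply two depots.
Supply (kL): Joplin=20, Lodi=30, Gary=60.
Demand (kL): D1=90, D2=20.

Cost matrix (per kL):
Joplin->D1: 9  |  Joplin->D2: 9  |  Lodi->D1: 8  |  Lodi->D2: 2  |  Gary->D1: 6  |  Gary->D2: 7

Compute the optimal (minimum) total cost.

One minimum-cost allocation:
  Joplin→D1: 20 kL
  Lodi→D1: 10 kL
  Lodi→D2: 20 kL
  Gary→D1: 60 kL
Total cost = 660.
(Supply check: Joplin ships 20; Lodi ships 30; Gary ships 60.)

660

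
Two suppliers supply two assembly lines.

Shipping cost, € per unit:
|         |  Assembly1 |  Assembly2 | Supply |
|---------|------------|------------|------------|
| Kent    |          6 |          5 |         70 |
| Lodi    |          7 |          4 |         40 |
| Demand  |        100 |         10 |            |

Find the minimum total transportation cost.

670

An optimal shipping plan:
  Kent→Assembly1: 70 × €6 = €420
  Lodi→Assembly1: 30 × €7 = €210
  Lodi→Assembly2: 10 × €4 = €40
Total = 420 + 210 + 40 = €670.
(Supply check: Kent ships 70; Lodi ships 40.)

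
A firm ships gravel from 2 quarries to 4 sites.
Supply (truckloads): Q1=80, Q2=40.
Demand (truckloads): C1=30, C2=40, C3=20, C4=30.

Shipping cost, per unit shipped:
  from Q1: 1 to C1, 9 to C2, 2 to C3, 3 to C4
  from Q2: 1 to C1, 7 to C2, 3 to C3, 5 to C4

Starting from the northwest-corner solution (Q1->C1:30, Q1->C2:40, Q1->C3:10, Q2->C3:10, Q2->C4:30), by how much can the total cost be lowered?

Current plan cost = 30·1 + 40·9 + 10·2 + 10·3 + 30·5 = 590.
Optimal plan:
  Q1–C1: 30 truckloads
  Q1–C3: 20 truckloads
  Q1–C4: 30 truckloads
  Q2–C2: 40 truckloads
Optimal cost = 440.
Saving = 590 − 440 = 150.

150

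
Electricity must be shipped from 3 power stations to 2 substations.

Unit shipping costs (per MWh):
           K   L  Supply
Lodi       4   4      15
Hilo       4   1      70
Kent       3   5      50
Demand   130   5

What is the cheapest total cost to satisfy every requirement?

One minimum-cost allocation:
  Lodi→K: 15 × 4 = 60
  Hilo→K: 65 × 4 = 260
  Hilo→L: 5 × 1 = 5
  Kent→K: 50 × 3 = 150
Total = 60 + 260 + 5 + 150 = 475.

475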